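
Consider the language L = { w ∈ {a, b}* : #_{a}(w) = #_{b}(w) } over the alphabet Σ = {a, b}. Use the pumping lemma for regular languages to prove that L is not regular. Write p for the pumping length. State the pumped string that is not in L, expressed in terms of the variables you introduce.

Suppose for contradiction that L is regular, and let p be the pumping length.
Choose w = a^p b^p ∈ L with |w| = 2p ≥ p.
The pumping lemma gives a decomposition w = xyz where |xy| ≤ p and |y| > 0.
The first p characters of w are a's, so xy (and hence y) consists only of a's. Write y = a^k, 1 ≤ k ≤ p.
Pump with i = 2: xy^2z = a^{p+k} b^p has p+k occurrences of a but only p of b. Since k ≥ 1 the counts differ, so xy^2z ∉ L.
This contradicts the pumping lemma, so L is not regular.

a^{p+k} b^p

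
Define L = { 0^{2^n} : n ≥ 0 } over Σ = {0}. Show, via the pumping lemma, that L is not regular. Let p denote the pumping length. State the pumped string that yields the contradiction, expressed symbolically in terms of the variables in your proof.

0^{2^p+k}

Toward a contradiction, assume L is regular with pumping length p.
Take w = 0^{2^p} ∈ L with |w| = 2^p ≥ p.
The pumping lemma gives a decomposition w = xyz where |xy| ≤ p and |y| > 0.
Then y = 0^k for some k with 1 ≤ k ≤ p.
Pump with i = 2: xy^2z = 0^{2^p+k}. Since 1 ≤ k ≤ p < 2^p, we have 2^p < 2^p+k < 2^{p+1}, so 2^p+k is not a power of 2. So xy^2z ∉ L.
Contradiction. Therefore L is not regular.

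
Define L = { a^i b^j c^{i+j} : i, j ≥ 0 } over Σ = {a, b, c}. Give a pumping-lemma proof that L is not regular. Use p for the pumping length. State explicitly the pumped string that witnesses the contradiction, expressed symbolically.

Toward a contradiction, assume L is regular with pumping length p.
Take w = a^p b^p c^{2p} ∈ L (with i=j=p, i+j=2p), |w| = 4p ≥ p.
Write w = xyz as guaranteed by the lemma, with |xy| ≤ p and y is nonempty.
The first p characters of w are a's, so xy (and hence y) consists only of a's. Write y = a^k, 1 ≤ k ≤ p.
Consider xy^2z = a^{p+k} b^p c^{2p}. Now the a- and b-counts sum to 2p+k, but the c-count is 2p ≠ 2p+k. So xy^2z ∉ L.
This is a contradiction; hence L is not regular.

a^{p+k} b^p c^{2p}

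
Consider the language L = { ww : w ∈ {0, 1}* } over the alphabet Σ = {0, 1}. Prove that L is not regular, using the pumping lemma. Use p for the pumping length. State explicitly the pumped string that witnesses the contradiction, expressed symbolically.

Assume L is regular; let p be its pumping constant.
Take w = 0^p 1^p 0^p 1^p = uu where u = 0^p1^p; then w ∈ L and |w| = 4p ≥ p.
The pumping lemma gives a decomposition w = xyz where |xy| ≤ p and |y| > 0.
Since the first p symbols of w are all 0's and |xy| ≤ p, y lies entirely in the leading 0-block: y = 0^k for some k with 1 ≤ k ≤ p.
Pump with i = 2: xy^2z = 0^{p+k} 1^p 0^p 1^p, of length 4p+k. Suppose this equals vv. The string starts with 0 and ends with 1, so v does too; thus the boundary between the two copies of v is a 1→0 transition. There is exactly one such transition, at position 2p+k, so |v| = 2p+k and |vv| = 4p+2k ≠ 4p+k since k ≥ 1. So xy^2z ∉ L.
This contradicts the pumping lemma, so L is not regular.

0^{p+k} 1^p 0^p 1^p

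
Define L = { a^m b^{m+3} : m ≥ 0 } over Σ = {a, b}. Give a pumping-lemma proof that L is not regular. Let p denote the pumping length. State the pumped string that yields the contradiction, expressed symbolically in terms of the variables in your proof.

a^{p+k} b^{p+3}

Toward a contradiction, assume L is regular with pumping length p.
Take w = a^p b^{p+3}. Then w ∈ L and |w| = 2p+3 ≥ p.
Write w = xyz as guaranteed by the lemma, with |xy| ≤ p and y is nonempty.
Since the first p symbols of w are all a's and |xy| ≤ p, y lies entirely in the leading a-block: y = a^k for some k with 1 ≤ k ≤ p.
Pump with i = 2: xy^2z = a^{p+k} b^{p+3}. For this to lie in L we would need p+3 = (p+k)+3, which forces k = 0. But k ≥ 1, so xy^2z ∉ L.
Contradiction. Therefore L is not regular.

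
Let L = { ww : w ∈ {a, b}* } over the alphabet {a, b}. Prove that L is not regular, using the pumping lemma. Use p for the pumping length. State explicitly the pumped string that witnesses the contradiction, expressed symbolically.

a^{p+k} b^p a^p b^p

Assume L is regular. Let p be the pumping length given by the pumping lemma.
Take w = a^p b^p a^p b^p = uu where u = a^pb^p; then w ∈ L and |w| = 4p ≥ p.
Write w = xyz as guaranteed by the lemma, with |xy| ≤ p and |y| ≥ 1.
The first p characters of w are a's, so xy (and hence y) consists only of a's. Write y = a^k, 1 ≤ k ≤ p.
Pump with i = 2: xy^2z = a^{p+k} b^p a^p b^p, of length 4p+k. Suppose this equals vv. The string starts with a and ends with b, so v does too; thus the boundary between the two copies of v is a b→a transition. There is exactly one such transition, at position 2p+k, so |v| = 2p+k and |vv| = 4p+2k ≠ 4p+k since k ≥ 1. So xy^2z ∉ L.
Contradiction. Therefore L is not regular.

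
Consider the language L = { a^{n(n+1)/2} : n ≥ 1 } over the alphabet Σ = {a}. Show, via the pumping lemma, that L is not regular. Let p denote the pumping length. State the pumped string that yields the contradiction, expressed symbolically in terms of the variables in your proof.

a^{p(p+1)/2+k}

Assume L is regular; let p be its pumping constant.
Take w = a^{p(p+1)/2} ∈ L with |w| = p(p+1)/2 ≥ p.
By the pumping lemma, w = xyz with |xy| ≤ p and |y| ≥ 1.
Then y = a^k for some k with 1 ≤ k ≤ p.
Pump with i = 2: xy^2z = a^{p(p+1)/2+k}. Since 1 ≤ k ≤ p, p(p+1)/2 < p(p+1)/2+k ≤ p(p+1)/2+p < (p+1)(p+2)/2, so p(p+1)/2+k is strictly between consecutive triangular numbers. So xy^2z ∉ L.
This is a contradiction; hence L is not regular.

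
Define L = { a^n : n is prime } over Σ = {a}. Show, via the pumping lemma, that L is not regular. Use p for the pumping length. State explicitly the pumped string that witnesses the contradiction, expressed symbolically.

a^{q(1+k)}

Suppose for contradiction that L is regular, and let p be the pumping length.
Let q be a prime with q ≥ p+2 (infinitely many primes exist), and take w = a^q ∈ L with |w| = q ≥ p.
Write w = xyz as guaranteed by the lemma, with |xy| ≤ p and |y| > 0.
Then y = a^k for some k with 1 ≤ k ≤ p.
Since 1 ≤ k ≤ p, |xz| = q-k. Pump with i = q+1: |xy^{q+1}z| = (q-k)+(q+1)k = q+qk = q(1+k), which is composite (both factors ≥ 2). So xy^{q+1}z = a^{q(1+k)} ∉ L.
Contradiction. Therefore L is not regular.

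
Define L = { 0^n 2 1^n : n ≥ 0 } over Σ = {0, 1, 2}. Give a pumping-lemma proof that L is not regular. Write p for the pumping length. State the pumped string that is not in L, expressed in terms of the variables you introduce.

0^{p+k} 2 1^p

Suppose for contradiction that L is regular, and let p be the pumping length.
Take w = 0^p 2 1^p ∈ L with |w| = 2p+1 ≥ p.
By the pumping lemma, w = xyz with |xy| ≤ p and y is nonempty.
Because |xy| ≤ p and w begins with p copies of 0, we have y = 0^k with 1 ≤ k ≤ p.
Pump with i = 2: xy^2z = 0^{p+k} 2 1^p, which would require p+k = p. But k ≥ 1, so xy^2z ∉ L.
Contradiction. Therefore L is not regular.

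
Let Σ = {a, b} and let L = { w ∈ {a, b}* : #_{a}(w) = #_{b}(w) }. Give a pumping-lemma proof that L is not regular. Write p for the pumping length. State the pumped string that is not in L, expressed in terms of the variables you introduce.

Assume L is regular. Let p be the pumping length given by the pumping lemma.
Choose w = a^p b^p ∈ L with |w| = 2p ≥ p.
The pumping lemma gives a decomposition w = xyz where |xy| ≤ p and |y| ≥ 1.
Because |xy| ≤ p and w begins with p copies of a, we have y = a^k with 1 ≤ k ≤ p.
Pump with i = 2: xy^2z = a^{p+k} b^p has p+k occurrences of a but only p of b. Since k ≥ 1 the counts differ, so xy^2z ∉ L.
This is a contradiction; hence L is not regular.

a^{p+k} b^p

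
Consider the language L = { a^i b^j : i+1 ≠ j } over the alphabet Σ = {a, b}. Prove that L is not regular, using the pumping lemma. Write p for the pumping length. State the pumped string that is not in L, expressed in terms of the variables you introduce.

a^{p+p!} b^{p+p!+1}

Suppose for contradiction that L is regular, and let p be the pumping length.
Choose w = a^p b^{p+p!+1}. Since p ≠ (p+p!+1)-1 = p+p!, w ∈ L; and |w| ≥ p.
Write w = xyz as guaranteed by the lemma, with |xy| ≤ p and y is nonempty.
The first p characters of w are a's, so xy (and hence y) consists only of a's. Write y = a^k, 1 ≤ k ≤ p.
Since 1 ≤ k ≤ p, k divides p!; set t = 1 + p!/k. Then xy^t z has p + (p!/k)·k = p + p! copies of a. Now the a-count is p+p! and (b-count)-1 = (p+p!+1)-1 = p+p!, so i+1 ≠ j fails. So xy^t z = a^{p+p!} b^{p+p!+1} ∉ L.
Contradiction. Therefore L is not regular.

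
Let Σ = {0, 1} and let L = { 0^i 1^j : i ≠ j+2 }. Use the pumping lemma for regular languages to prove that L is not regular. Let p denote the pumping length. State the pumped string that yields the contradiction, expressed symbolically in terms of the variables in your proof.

Assume L is regular; let p be its pumping constant.
Choose w = 0^p 1^{p+p!-2}. Since p ≠ (p+p!-2)+2 = p+p!, w ∈ L; and |w| ≥ p.
By the pumping lemma, w = xyz with |xy| ≤ p and |y| ≥ 1.
The first p characters of w are 0's, so xy (and hence y) consists only of 0's. Write y = 0^k, 1 ≤ k ≤ p.
Since 1 ≤ k ≤ p, k divides p!; set t = 1 + p!/k. Then xy^t z has p + (p!/k)·k = p + p! copies of 0. Now the 0-count is p+p! and (1-count)+2 = (p+p!-2)+2 = p+p!, so i ≠ j+2 fails. So xy^t z = 0^{p+p!} 1^{p+p!-2} ∉ L.
This contradicts the pumping lemma, so L is not regular.

0^{p+p!} 1^{p+p!-2}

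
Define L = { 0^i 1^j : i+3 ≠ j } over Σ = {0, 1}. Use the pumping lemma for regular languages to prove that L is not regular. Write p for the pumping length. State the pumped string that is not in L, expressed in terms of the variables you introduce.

0^{p+p!} 1^{p+p!+3}

Assume L is regular; let p be its pumping constant.
Choose w = 0^p 1^{p+p!+3}. Since p ≠ (p+p!+3)-3 = p+p!, w ∈ L; and |w| ≥ p.
The pumping lemma gives a decomposition w = xyz where |xy| ≤ p and y is nonempty.
Because |xy| ≤ p and w begins with p copies of 0, we have y = 0^k with 1 ≤ k ≤ p.
Since 1 ≤ k ≤ p, k divides p!; set t = 1 + p!/k. Then xy^t z has p + (p!/k)·k = p + p! copies of 0. Now the 0-count is p+p! and (1-count)-3 = (p+p!+3)-3 = p+p!, so i+3 ≠ j fails. So xy^t z = 0^{p+p!} 1^{p+p!+3} ∉ L.
This is a contradiction; hence L is not regular.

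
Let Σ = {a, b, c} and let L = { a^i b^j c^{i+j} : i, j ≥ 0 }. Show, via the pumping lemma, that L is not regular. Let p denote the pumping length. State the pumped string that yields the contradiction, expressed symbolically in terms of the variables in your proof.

a^{p+k} b^p c^{2p}

Suppose for contradiction that L is regular, and let p be the pumping length.
Take w = a^p b^p c^{2p} ∈ L (with i=j=p, i+j=2p), |w| = 4p ≥ p.
The pumping lemma gives a decomposition w = xyz where |xy| ≤ p and |y| > 0.
Because |xy| ≤ p and w begins with p copies of a, we have y = a^k with 1 ≤ k ≤ p.
Consider xy^2z = a^{p+k} b^p c^{2p}. Now the a- and b-counts sum to 2p+k, but the c-count is 2p ≠ 2p+k. So xy^2z ∉ L.
This is a contradiction; hence L is not regular.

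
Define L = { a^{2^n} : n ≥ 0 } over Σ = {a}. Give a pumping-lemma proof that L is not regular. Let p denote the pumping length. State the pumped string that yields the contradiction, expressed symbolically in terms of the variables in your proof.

a^{2^p+k}

Suppose for contradiction that L is regular, and let p be the pumping length.
Take w = a^{2^p} ∈ L with |w| = 2^p ≥ p.
By the pumping lemma, w = xyz with |xy| ≤ p and y is nonempty.
Then y = a^k for some k with 1 ≤ k ≤ p.
Pump with i = 2: xy^2z = a^{2^p+k}. Since 1 ≤ k ≤ p < 2^p, we have 2^p < 2^p+k < 2^{p+1}, so 2^p+k is not a power of 2. So xy^2z ∉ L.
This is a contradiction; hence L is not regular.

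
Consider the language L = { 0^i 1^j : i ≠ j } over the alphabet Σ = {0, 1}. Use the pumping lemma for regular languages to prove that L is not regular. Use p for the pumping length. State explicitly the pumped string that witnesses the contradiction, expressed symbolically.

0^{p+p!} 1^{p+p!}

Assume L is regular. Let p be the pumping length given by the pumping lemma.
Choose w = 0^p 1^{p+p!}. Since p ≠ p+p!, w ∈ L; and |w| ≥ p.
By the pumping lemma, w = xyz with |xy| ≤ p and |y| ≥ 1.
The first p characters of w are 0's, so xy (and hence y) consists only of 0's. Write y = 0^k, 1 ≤ k ≤ p.
Since 1 ≤ k ≤ p, k divides p!; set t = 1 + p!/k. Then xy^t z has p + (p!/k)·k = p + p! copies of 0. Now the 0-count equals the 1-count, so i ≠ j fails. So xy^t z = 0^{p+p!} 1^{p+p!} ∉ L.
This contradicts the pumping lemma, so L is not regular.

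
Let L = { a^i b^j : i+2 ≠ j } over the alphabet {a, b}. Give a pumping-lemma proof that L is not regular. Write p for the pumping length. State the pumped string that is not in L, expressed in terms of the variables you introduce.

Suppose for contradiction that L is regular, and let p be the pumping length.
Choose w = a^p b^{p+p!+2}. Since p ≠ (p+p!+2)-2 = p+p!, w ∈ L; and |w| ≥ p.
Write w = xyz as guaranteed by the lemma, with |xy| ≤ p and |y| ≥ 1.
The first p characters of w are a's, so xy (and hence y) consists only of a's. Write y = a^k, 1 ≤ k ≤ p.
Since 1 ≤ k ≤ p, k divides p!; set t = 1 + p!/k. Then xy^t z has p + (p!/k)·k = p + p! copies of a. Now the a-count is p+p! and (b-count)-2 = (p+p!+2)-2 = p+p!, so i+2 ≠ j fails. So xy^t z = a^{p+p!} b^{p+p!+2} ∉ L.
This contradicts the pumping lemma, so L is not regular.

a^{p+p!} b^{p+p!+2}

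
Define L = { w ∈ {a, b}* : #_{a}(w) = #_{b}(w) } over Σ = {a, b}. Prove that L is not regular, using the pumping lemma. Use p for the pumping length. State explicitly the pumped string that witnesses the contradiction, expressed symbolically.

a^{p+k} b^p

Assume L is regular. Let p be the pumping length given by the pumping lemma.
Choose w = a^p b^p ∈ L with |w| = 2p ≥ p.
The pumping lemma gives a decomposition w = xyz where |xy| ≤ p and y is nonempty.
Because |xy| ≤ p and w begins with p copies of a, we have y = a^k with 1 ≤ k ≤ p.
Pump with i = 2: xy^2z = a^{p+k} b^p has p+k occurrences of a but only p of b. Since k ≥ 1 the counts differ, so xy^2z ∉ L.
This is a contradiction; hence L is not regular.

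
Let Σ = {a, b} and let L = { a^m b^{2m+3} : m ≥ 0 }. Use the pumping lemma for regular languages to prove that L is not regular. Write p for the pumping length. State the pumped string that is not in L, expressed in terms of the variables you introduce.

Assume L is regular; let p be its pumping constant.
Let w = a^p b^{2p+3} ∈ L; note |w| = 3p+3 ≥ p.
Write w = xyz as guaranteed by the lemma, with |xy| ≤ p and |y| ≥ 1.
Since the first p symbols of w are all a's and |xy| ≤ p, y lies entirely in the leading a-block: y = a^k for some k with 1 ≤ k ≤ p.
Pump with i = 2: xy^2z = a^{p+k} b^{2p+3}. For this to lie in L we would need 2p+3 = 2(p+k)+3, which forces k = 0. But k ≥ 1, so xy^2z ∉ L.
This contradicts the pumping lemma, so L is not regular.

a^{p+k} b^{2p+3}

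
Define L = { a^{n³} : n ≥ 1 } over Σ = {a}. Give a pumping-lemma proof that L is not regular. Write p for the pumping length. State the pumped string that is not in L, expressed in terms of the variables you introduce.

Assume L is regular. Let p be the pumping length given by the pumping lemma.
Take w = a^{p³} ∈ L with |w| = p³ ≥ p.
By the pumping lemma, w = xyz with |xy| ≤ p and y is nonempty.
Then y = a^k for some k with 1 ≤ k ≤ p.
Pump with i = 2: xy^2z = a^{p³+k}. Since 1 ≤ k ≤ p, p³ < p³+k ≤ p³+p < p³+3p²+3p+1 = (p+1)³, so p³+k is not a perfect cube. So xy^2z ∉ L.
This contradicts the pumping lemma, so L is not regular.

a^{p³+k}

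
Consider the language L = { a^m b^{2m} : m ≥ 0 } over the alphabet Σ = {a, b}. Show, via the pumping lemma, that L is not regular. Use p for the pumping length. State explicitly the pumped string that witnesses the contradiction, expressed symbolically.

a^{p+k} b^{2p}

Toward a contradiction, assume L is regular with pumping length p.
Choose w = a^p b^{2p}, which is in L with |w| = 3p ≥ p.
By the pumping lemma, w = xyz with |xy| ≤ p and |y| ≥ 1.
The first p characters of w are a's, so xy (and hence y) consists only of a's. Write y = a^k, 1 ≤ k ≤ p.
Pump with i = 2: xy^2z = a^{p+k} b^{2p}. For this to lie in L we would need 2p = 2(p+k), which forces k = 0. But k ≥ 1, so xy^2z ∉ L.
This contradicts the pumping lemma, so L is not regular.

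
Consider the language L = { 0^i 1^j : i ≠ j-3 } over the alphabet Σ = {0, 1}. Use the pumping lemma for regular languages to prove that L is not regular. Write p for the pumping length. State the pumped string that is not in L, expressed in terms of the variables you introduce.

Assume L is regular; let p be its pumping constant.
Choose w = 0^p 1^{p+p!+3}. Since p ≠ (p+p!+3)-3 = p+p!, w ∈ L; and |w| ≥ p.
The pumping lemma gives a decomposition w = xyz where |xy| ≤ p and y is nonempty.
The first p characters of w are 0's, so xy (and hence y) consists only of 0's. Write y = 0^k, 1 ≤ k ≤ p.
Since 1 ≤ k ≤ p, k divides p!; set t = 1 + p!/k. Then xy^t z has p + (p!/k)·k = p + p! copies of 0. Now the 0-count is p+p! and (1-count)-3 = (p+p!+3)-3 = p+p!, so i ≠ j-3 fails. So xy^t z = 0^{p+p!} 1^{p+p!+3} ∉ L.
This is a contradiction; hence L is not regular.

0^{p+p!} 1^{p+p!+3}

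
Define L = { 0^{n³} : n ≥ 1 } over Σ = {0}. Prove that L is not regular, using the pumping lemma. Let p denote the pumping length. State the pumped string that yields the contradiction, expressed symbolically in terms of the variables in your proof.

Suppose for contradiction that L is regular, and let p be the pumping length.
Take w = 0^{p³} ∈ L with |w| = p³ ≥ p.
Write w = xyz as guaranteed by the lemma, with |xy| ≤ p and |y| ≥ 1.
Then y = 0^k for some k with 1 ≤ k ≤ p.
Pump with i = 2: xy^2z = 0^{p³+k}. Since 1 ≤ k ≤ p, p³ < p³+k ≤ p³+p < p³+3p²+3p+1 = (p+1)³, so p³+k is not a perfect cube. So xy^2z ∉ L.
This is a contradiction; hence L is not regular.

0^{p³+k}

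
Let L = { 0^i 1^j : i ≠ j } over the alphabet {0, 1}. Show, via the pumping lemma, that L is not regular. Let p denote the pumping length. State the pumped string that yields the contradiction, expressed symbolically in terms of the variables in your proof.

0^{p+p!} 1^{p+p!}

Assume L is regular. Let p be the pumping length given by the pumping lemma.
Choose w = 0^p 1^{p+p!}. Since p ≠ p+p!, w ∈ L; and |w| ≥ p.
Write w = xyz as guaranteed by the lemma, with |xy| ≤ p and y is nonempty.
Since the first p symbols of w are all 0's and |xy| ≤ p, y lies entirely in the leading 0-block: y = 0^k for some k with 1 ≤ k ≤ p.
Since 1 ≤ k ≤ p, k divides p!; set t = 1 + p!/k. Then xy^t z has p + (p!/k)·k = p + p! copies of 0. Now the 0-count equals the 1-count, so i ≠ j fails. So xy^t z = 0^{p+p!} 1^{p+p!} ∉ L.
Contradiction. Therefore L is not regular.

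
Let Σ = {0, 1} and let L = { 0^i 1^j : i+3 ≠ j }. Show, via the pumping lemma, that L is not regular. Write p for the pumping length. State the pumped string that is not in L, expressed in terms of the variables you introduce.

0^{p+p!} 1^{p+p!+3}

Assume L is regular. Let p be the pumping length given by the pumping lemma.
Choose w = 0^p 1^{p+p!+3}. Since p ≠ (p+p!+3)-3 = p+p!, w ∈ L; and |w| ≥ p.
The pumping lemma gives a decomposition w = xyz where |xy| ≤ p and |y| ≥ 1.
The first p characters of w are 0's, so xy (and hence y) consists only of 0's. Write y = 0^k, 1 ≤ k ≤ p.
Since 1 ≤ k ≤ p, k divides p!; set t = 1 + p!/k. Then xy^t z has p + (p!/k)·k = p + p! copies of 0. Now the 0-count is p+p! and (1-count)-3 = (p+p!+3)-3 = p+p!, so i+3 ≠ j fails. So xy^t z = 0^{p+p!} 1^{p+p!+3} ∉ L.
This is a contradiction; hence L is not regular.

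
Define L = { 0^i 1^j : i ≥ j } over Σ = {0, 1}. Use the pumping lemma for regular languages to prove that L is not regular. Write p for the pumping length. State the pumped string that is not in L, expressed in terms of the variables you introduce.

Assume L is regular. Let p be the pumping length given by the pumping lemma.
Choose w = 0^p 1^p ∈ L, with |w| = 2p ≥ p.
By the pumping lemma, w = xyz with |xy| ≤ p and |y| ≥ 1.
Because |xy| ≤ p and w begins with p copies of 0, we have y = 0^k with 1 ≤ k ≤ p.
Consider xy^0z = xz = 0^{p-k} 1^p. Since k ≥ 1, the 0-count p-k is less than p, so i ≥ j fails; thus xz ∉ L.
This contradicts the pumping lemma, so L is not regular.

0^{p-k} 1^p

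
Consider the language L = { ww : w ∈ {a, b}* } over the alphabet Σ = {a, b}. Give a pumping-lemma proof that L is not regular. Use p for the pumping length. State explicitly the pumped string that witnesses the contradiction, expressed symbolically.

Toward a contradiction, assume L is regular with pumping length p.
Take w = a^p b^p a^p b^p = uu where u = a^pb^p; then w ∈ L and |w| = 4p ≥ p.
Write w = xyz as guaranteed by the lemma, with |xy| ≤ p and |y| ≥ 1.
Since the first p symbols of w are all a's and |xy| ≤ p, y lies entirely in the leading a-block: y = a^k for some k with 1 ≤ k ≤ p.
Pump with i = 2: xy^2z = a^{p+k} b^p a^p b^p, of length 4p+k. Suppose this equals vv. The string starts with a and ends with b, so v does too; thus the boundary between the two copies of v is a b→a transition. There is exactly one such transition, at position 2p+k, so |v| = 2p+k and |vv| = 4p+2k ≠ 4p+k since k ≥ 1. So xy^2z ∉ L.
This contradicts the pumping lemma, so L is not regular.

a^{p+k} b^p a^p b^p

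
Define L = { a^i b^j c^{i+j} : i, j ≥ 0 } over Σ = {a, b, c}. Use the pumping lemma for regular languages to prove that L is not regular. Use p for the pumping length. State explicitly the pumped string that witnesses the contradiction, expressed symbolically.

a^{p+k} b^p c^{2p}

Suppose for contradiction that L is regular, and let p be the pumping length.
Take w = a^p b^p c^{2p} ∈ L (with i=j=p, i+j=2p), |w| = 4p ≥ p.
The pumping lemma gives a decomposition w = xyz where |xy| ≤ p and |y| ≥ 1.
The first p characters of w are a's, so xy (and hence y) consists only of a's. Write y = a^k, 1 ≤ k ≤ p.
Consider xy^2z = a^{p+k} b^p c^{2p}. Now the a- and b-counts sum to 2p+k, but the c-count is 2p ≠ 2p+k. So xy^2z ∉ L.
Contradiction. Therefore L is not regular.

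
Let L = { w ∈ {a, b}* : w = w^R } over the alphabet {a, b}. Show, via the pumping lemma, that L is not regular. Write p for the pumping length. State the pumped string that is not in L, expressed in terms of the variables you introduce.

a^{p+k} b a^p

Assume L is regular; let p be its pumping constant.
Take w = a^p b a^p, a palindrome of length 2p+1 ≥ p.
Write w = xyz as guaranteed by the lemma, with |xy| ≤ p and |y| ≥ 1.
Since the first p symbols of w are all a's and |xy| ≤ p, y lies entirely in the leading a-block: y = a^k for some k with 1 ≤ k ≤ p.
Pump with i = 2: xy^2z = a^{p+k} b a^p. Its reverse is a^p b a^{p+k}, which differs from xy^2z since k ≥ 1. So xy^2z is not a palindrome and xy^2z ∉ L.
Contradiction. Therefore L is not regular.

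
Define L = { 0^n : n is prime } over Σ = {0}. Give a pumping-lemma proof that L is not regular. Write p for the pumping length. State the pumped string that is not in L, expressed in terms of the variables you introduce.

0^{q(1+k)}

Assume L is regular; let p be its pumping constant.
Let q be a prime with q ≥ p+2 (infinitely many primes exist), and take w = 0^q ∈ L with |w| = q ≥ p.
Write w = xyz as guaranteed by the lemma, with |xy| ≤ p and |y| > 0.
Then y = 0^k for some k with 1 ≤ k ≤ p.
Since 1 ≤ k ≤ p, |xz| = q-k. Pump with i = q+1: |xy^{q+1}z| = (q-k)+(q+1)k = q+qk = q(1+k), which is composite (both factors ≥ 2). So xy^{q+1}z = 0^{q(1+k)} ∉ L.
This is a contradiction; hence L is not regular.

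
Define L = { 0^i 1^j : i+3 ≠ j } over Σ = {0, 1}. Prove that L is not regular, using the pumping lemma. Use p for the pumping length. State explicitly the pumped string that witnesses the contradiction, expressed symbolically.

0^{p+p!} 1^{p+p!+3}

Toward a contradiction, assume L is regular with pumping length p.
Choose w = 0^p 1^{p+p!+3}. Since p ≠ (p+p!+3)-3 = p+p!, w ∈ L; and |w| ≥ p.
The pumping lemma gives a decomposition w = xyz where |xy| ≤ p and |y| > 0.
Since the first p symbols of w are all 0's and |xy| ≤ p, y lies entirely in the leading 0-block: y = 0^k for some k with 1 ≤ k ≤ p.
Since 1 ≤ k ≤ p, k divides p!; set t = 1 + p!/k. Then xy^t z has p + (p!/k)·k = p + p! copies of 0. Now the 0-count is p+p! and (1-count)-3 = (p+p!+3)-3 = p+p!, so i+3 ≠ j fails. So xy^t z = 0^{p+p!} 1^{p+p!+3} ∉ L.
Contradiction. Therefore L is not regular.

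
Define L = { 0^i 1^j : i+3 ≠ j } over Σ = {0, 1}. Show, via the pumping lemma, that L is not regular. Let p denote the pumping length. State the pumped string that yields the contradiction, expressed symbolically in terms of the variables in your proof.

Suppose for contradiction that L is regular, and let p be the pumping length.
Choose w = 0^p 1^{p+p!+3}. Since p ≠ (p+p!+3)-3 = p+p!, w ∈ L; and |w| ≥ p.
The pumping lemma gives a decomposition w = xyz where |xy| ≤ p and y is nonempty.
Since the first p symbols of w are all 0's and |xy| ≤ p, y lies entirely in the leading 0-block: y = 0^k for some k with 1 ≤ k ≤ p.
Since 1 ≤ k ≤ p, k divides p!; set t = 1 + p!/k. Then xy^t z has p + (p!/k)·k = p + p! copies of 0. Now the 0-count is p+p! and (1-count)-3 = (p+p!+3)-3 = p+p!, so i+3 ≠ j fails. So xy^t z = 0^{p+p!} 1^{p+p!+3} ∉ L.
Contradiction. Therefore L is not regular.

0^{p+p!} 1^{p+p!+3}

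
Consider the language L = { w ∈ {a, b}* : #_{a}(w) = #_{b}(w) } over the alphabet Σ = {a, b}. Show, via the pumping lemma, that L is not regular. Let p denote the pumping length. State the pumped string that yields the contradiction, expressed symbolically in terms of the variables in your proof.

Assume L is regular; let p be its pumping constant.
Choose w = a^p b^p ∈ L with |w| = 2p ≥ p.
By the pumping lemma, w = xyz with |xy| ≤ p and |y| > 0.
Since the first p symbols of w are all a's and |xy| ≤ p, y lies entirely in the leading a-block: y = a^k for some k with 1 ≤ k ≤ p.
Pump with i = 2: xy^2z = a^{p+k} b^p has p+k occurrences of a but only p of b. Since k ≥ 1 the counts differ, so xy^2z ∉ L.
This contradicts the pumping lemma, so L is not regular.

a^{p+k} b^p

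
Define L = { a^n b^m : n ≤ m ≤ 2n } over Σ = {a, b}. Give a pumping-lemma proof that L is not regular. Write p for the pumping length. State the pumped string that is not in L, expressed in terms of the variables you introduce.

a^{p+k} b^p

Suppose for contradiction that L is regular, and let p be the pumping length.
Take w = a^p b^p ∈ L (since p ≤ p ≤ 2p), with |w| = 2p ≥ p.
The pumping lemma gives a decomposition w = xyz where |xy| ≤ p and |y| > 0.
Since the first p symbols of w are all a's and |xy| ≤ p, y lies entirely in the leading a-block: y = a^k for some k with 1 ≤ k ≤ p.
Pump with i = 2: xy^2z = a^{p+k} b^p. Now n = p+k > p = m, so the condition n ≤ m fails. Thus xy^2z ∉ L.
This contradicts the pumping lemma, so L is not regular.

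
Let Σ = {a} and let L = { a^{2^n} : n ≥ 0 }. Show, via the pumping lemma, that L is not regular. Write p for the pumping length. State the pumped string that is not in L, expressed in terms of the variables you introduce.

Toward a contradiction, assume L is regular with pumping length p.
Take w = a^{2^p} ∈ L with |w| = 2^p ≥ p.
By the pumping lemma, w = xyz with |xy| ≤ p and y is nonempty.
Then y = a^k for some k with 1 ≤ k ≤ p.
Pump with i = 2: xy^2z = a^{2^p+k}. Since 1 ≤ k ≤ p < 2^p, we have 2^p < 2^p+k < 2^{p+1}, so 2^p+k is not a power of 2. So xy^2z ∉ L.
Contradiction. Therefore L is not regular.

a^{2^p+k}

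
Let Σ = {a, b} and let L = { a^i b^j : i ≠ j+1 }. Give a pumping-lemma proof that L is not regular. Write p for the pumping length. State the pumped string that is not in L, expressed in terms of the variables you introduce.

a^{p+p!} b^{p+p!-1}

Toward a contradiction, assume L is regular with pumping length p.
Choose w = a^p b^{p+p!-1}. Since p ≠ (p+p!-1)+1 = p+p!, w ∈ L; and |w| ≥ p.
By the pumping lemma, w = xyz with |xy| ≤ p and y is nonempty.
Since the first p symbols of w are all a's and |xy| ≤ p, y lies entirely in the leading a-block: y = a^k for some k with 1 ≤ k ≤ p.
Since 1 ≤ k ≤ p, k divides p!; set t = 1 + p!/k. Then xy^t z has p + (p!/k)·k = p + p! copies of a. Now the a-count is p+p! and (b-count)+1 = (p+p!-1)+1 = p+p!, so i ≠ j+1 fails. So xy^t z = a^{p+p!} b^{p+p!-1} ∉ L.
This is a contradiction; hence L is not regular.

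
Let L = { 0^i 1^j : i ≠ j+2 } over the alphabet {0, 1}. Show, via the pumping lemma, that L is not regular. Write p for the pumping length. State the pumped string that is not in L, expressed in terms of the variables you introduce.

0^{p+p!} 1^{p+p!-2}

Assume L is regular. Let p be the pumping length given by the pumping lemma.
Choose w = 0^p 1^{p+p!-2}. Since p ≠ (p+p!-2)+2 = p+p!, w ∈ L; and |w| ≥ p.
By the pumping lemma, w = xyz with |xy| ≤ p and y is nonempty.
Because |xy| ≤ p and w begins with p copies of 0, we have y = 0^k with 1 ≤ k ≤ p.
Since 1 ≤ k ≤ p, k divides p!; set t = 1 + p!/k. Then xy^t z has p + (p!/k)·k = p + p! copies of 0. Now the 0-count is p+p! and (1-count)+2 = (p+p!-2)+2 = p+p!, so i ≠ j+2 fails. So xy^t z = 0^{p+p!} 1^{p+p!-2} ∉ L.
Contradiction. Therefore L is not regular.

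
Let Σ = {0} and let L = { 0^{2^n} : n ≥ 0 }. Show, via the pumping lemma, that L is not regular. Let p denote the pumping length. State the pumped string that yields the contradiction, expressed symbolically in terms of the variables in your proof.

Assume L is regular; let p be its pumping constant.
Take w = 0^{2^p} ∈ L with |w| = 2^p ≥ p.
By the pumping lemma, w = xyz with |xy| ≤ p and |y| > 0.
Then y = 0^k for some k with 1 ≤ k ≤ p.
Pump with i = 2: xy^2z = 0^{2^p+k}. Since 1 ≤ k ≤ p < 2^p, we have 2^p < 2^p+k < 2^{p+1}, so 2^p+k is not a power of 2. So xy^2z ∉ L.
Contradiction. Therefore L is not regular.

0^{2^p+k}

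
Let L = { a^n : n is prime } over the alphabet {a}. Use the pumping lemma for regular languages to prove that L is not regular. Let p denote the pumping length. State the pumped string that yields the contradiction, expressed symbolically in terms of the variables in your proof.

Toward a contradiction, assume L is regular with pumping length p.
Let q be a prime with q ≥ p+2 (infinitely many primes exist), and take w = a^q ∈ L with |w| = q ≥ p.
By the pumping lemma, w = xyz with |xy| ≤ p and y is nonempty.
Then y = a^k for some k with 1 ≤ k ≤ p.
Since 1 ≤ k ≤ p, |xz| = q-k. Pump with i = q+1: |xy^{q+1}z| = (q-k)+(q+1)k = q+qk = q(1+k), which is composite (both factors ≥ 2). So xy^{q+1}z = a^{q(1+k)} ∉ L.
This contradicts the pumping lemma, so L is not regular.

a^{q(1+k)}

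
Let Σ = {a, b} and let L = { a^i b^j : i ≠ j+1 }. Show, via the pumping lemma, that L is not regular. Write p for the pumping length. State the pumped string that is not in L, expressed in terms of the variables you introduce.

a^{p+p!} b^{p+p!-1}

Assume L is regular. Let p be the pumping length given by the pumping lemma.
Choose w = a^p b^{p+p!-1}. Since p ≠ (p+p!-1)+1 = p+p!, w ∈ L; and |w| ≥ p.
The pumping lemma gives a decomposition w = xyz where |xy| ≤ p and |y| ≥ 1.
Since the first p symbols of w are all a's and |xy| ≤ p, y lies entirely in the leading a-block: y = a^k for some k with 1 ≤ k ≤ p.
Since 1 ≤ k ≤ p, k divides p!; set t = 1 + p!/k. Then xy^t z has p + (p!/k)·k = p + p! copies of a. Now the a-count is p+p! and (b-count)+1 = (p+p!-1)+1 = p+p!, so i ≠ j+1 fails. So xy^t z = a^{p+p!} b^{p+p!-1} ∉ L.
This is a contradiction; hence L is not regular.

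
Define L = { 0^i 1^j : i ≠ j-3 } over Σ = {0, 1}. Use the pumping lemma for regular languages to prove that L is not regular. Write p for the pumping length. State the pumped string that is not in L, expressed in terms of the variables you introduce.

Assume L is regular; let p be its pumping constant.
Choose w = 0^p 1^{p+p!+3}. Since p ≠ (p+p!+3)-3 = p+p!, w ∈ L; and |w| ≥ p.
By the pumping lemma, w = xyz with |xy| ≤ p and |y| ≥ 1.
Since the first p symbols of w are all 0's and |xy| ≤ p, y lies entirely in the leading 0-block: y = 0^k for some k with 1 ≤ k ≤ p.
Since 1 ≤ k ≤ p, k divides p!; set t = 1 + p!/k. Then xy^t z has p + (p!/k)·k = p + p! copies of 0. Now the 0-count is p+p! and (1-count)-3 = (p+p!+3)-3 = p+p!, so i ≠ j-3 fails. So xy^t z = 0^{p+p!} 1^{p+p!+3} ∉ L.
This is a contradiction; hence L is not regular.

0^{p+p!} 1^{p+p!+3}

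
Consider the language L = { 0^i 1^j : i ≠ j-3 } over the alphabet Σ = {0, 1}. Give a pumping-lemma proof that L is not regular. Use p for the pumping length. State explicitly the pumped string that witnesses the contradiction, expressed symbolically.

Assume L is regular. Let p be the pumping length given by the pumping lemma.
Choose w = 0^p 1^{p+p!+3}. Since p ≠ (p+p!+3)-3 = p+p!, w ∈ L; and |w| ≥ p.
The pumping lemma gives a decomposition w = xyz where |xy| ≤ p and |y| > 0.
Because |xy| ≤ p and w begins with p copies of 0, we have y = 0^k with 1 ≤ k ≤ p.
Since 1 ≤ k ≤ p, k divides p!; set t = 1 + p!/k. Then xy^t z has p + (p!/k)·k = p + p! copies of 0. Now the 0-count is p+p! and (1-count)-3 = (p+p!+3)-3 = p+p!, so i ≠ j-3 fails. So xy^t z = 0^{p+p!} 1^{p+p!+3} ∉ L.
This is a contradiction; hence L is not regular.

0^{p+p!} 1^{p+p!+3}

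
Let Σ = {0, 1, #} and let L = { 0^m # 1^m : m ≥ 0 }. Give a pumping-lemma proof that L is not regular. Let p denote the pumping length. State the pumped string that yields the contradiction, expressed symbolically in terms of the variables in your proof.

0^{p+k} # 1^p

Toward a contradiction, assume L is regular with pumping length p.
Take w = 0^p # 1^p ∈ L with |w| = 2p+1 ≥ p.
The pumping lemma gives a decomposition w = xyz where |xy| ≤ p and |y| ≥ 1.
Because |xy| ≤ p and w begins with p copies of 0, we have y = 0^k with 1 ≤ k ≤ p.
Pump with i = 2: xy^2z = 0^{p+k} # 1^p, which would require p+k = p. But k ≥ 1, so xy^2z ∉ L.
This is a contradiction; hence L is not regular.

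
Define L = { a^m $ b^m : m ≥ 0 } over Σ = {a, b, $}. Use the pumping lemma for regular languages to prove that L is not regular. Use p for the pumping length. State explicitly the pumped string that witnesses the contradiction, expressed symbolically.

a^{p+k} $ b^p

Assume L is regular; let p be its pumping constant.
Take w = a^p $ b^p ∈ L with |w| = 2p+1 ≥ p.
Write w = xyz as guaranteed by the lemma, with |xy| ≤ p and |y| > 0.
Since the first p symbols of w are all a's and |xy| ≤ p, y lies entirely in the leading a-block: y = a^k for some k with 1 ≤ k ≤ p.
Pump with i = 2: xy^2z = a^{p+k} $ b^p, which would require p+k = p. But k ≥ 1, so xy^2z ∉ L.
This is a contradiction; hence L is not regular.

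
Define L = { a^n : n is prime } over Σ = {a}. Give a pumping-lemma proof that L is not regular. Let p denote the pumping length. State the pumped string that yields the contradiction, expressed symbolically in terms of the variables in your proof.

a^{q(1+k)}

Suppose for contradiction that L is regular, and let p be the pumping length.
Let q be a prime with q ≥ p+2 (infinitely many primes exist), and take w = a^q ∈ L with |w| = q ≥ p.
The pumping lemma gives a decomposition w = xyz where |xy| ≤ p and |y| ≥ 1.
Then y = a^k for some k with 1 ≤ k ≤ p.
Since 1 ≤ k ≤ p, |xz| = q-k. Pump with i = q+1: |xy^{q+1}z| = (q-k)+(q+1)k = q+qk = q(1+k), which is composite (both factors ≥ 2). So xy^{q+1}z = a^{q(1+k)} ∉ L.
Contradiction. Therefore L is not regular.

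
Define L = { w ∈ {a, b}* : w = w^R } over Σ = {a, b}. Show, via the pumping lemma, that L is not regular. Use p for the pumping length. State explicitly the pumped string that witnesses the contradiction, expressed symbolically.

Assume L is regular; let p be its pumping constant.
Take w = a^p b a^p, a palindrome of length 2p+1 ≥ p.
By the pumping lemma, w = xyz with |xy| ≤ p and y is nonempty.
The first p characters of w are a's, so xy (and hence y) consists only of a's. Write y = a^k, 1 ≤ k ≤ p.
Pump with i = 2: xy^2z = a^{p+k} b a^p. Its reverse is a^p b a^{p+k}, which differs from xy^2z since k ≥ 1. So xy^2z is not a palindrome and xy^2z ∉ L.
Contradiction. Therefore L is not regular.

a^{p+k} b a^p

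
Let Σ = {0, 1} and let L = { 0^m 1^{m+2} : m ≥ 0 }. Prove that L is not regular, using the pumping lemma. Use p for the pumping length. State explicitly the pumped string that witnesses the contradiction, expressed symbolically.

Toward a contradiction, assume L is regular with pumping length p.
Take w = 0^p 1^{p+2}. Then w ∈ L and |w| = 2p+2 ≥ p.
Write w = xyz as guaranteed by the lemma, with |xy| ≤ p and |y| ≥ 1.
The first p characters of w are 0's, so xy (and hence y) consists only of 0's. Write y = 0^k, 1 ≤ k ≤ p.
Pump with i = 2: xy^2z = 0^{p+k} 1^{p+2}. For this to lie in L we would need p+2 = (p+k)+2, which forces k = 0. But k ≥ 1, so xy^2z ∉ L.
Contradiction. Therefore L is not regular.

0^{p+k} 1^{p+2}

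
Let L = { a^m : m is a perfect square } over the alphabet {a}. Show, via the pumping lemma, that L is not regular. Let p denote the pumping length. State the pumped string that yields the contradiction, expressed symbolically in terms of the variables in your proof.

a^{p²+k}

Assume L is regular; let p be its pumping constant.
Take w = a^{p²} ∈ L with |w| = p² ≥ p.
The pumping lemma gives a decomposition w = xyz where |xy| ≤ p and |y| ≥ 1.
Then y = a^k for some k with 1 ≤ k ≤ p.
Pump with i = 2: xy^2z = a^{p²+k}. Since 1 ≤ k ≤ p, p² < p²+k ≤ p²+p < (p+1)², so p²+k lies strictly between consecutive squares and is not a perfect square. So xy^2z ∉ L.
This contradicts the pumping lemma, so L is not regular.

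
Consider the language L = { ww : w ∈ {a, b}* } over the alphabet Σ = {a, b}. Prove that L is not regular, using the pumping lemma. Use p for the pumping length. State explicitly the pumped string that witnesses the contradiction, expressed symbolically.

Suppose for contradiction that L is regular, and let p be the pumping length.
Take w = a^p b^p a^p b^p = uu where u = a^pb^p; then w ∈ L and |w| = 4p ≥ p.
The pumping lemma gives a decomposition w = xyz where |xy| ≤ p and y is nonempty.
The first p characters of w are a's, so xy (and hence y) consists only of a's. Write y = a^k, 1 ≤ k ≤ p.
Pump with i = 2: xy^2z = a^{p+k} b^p a^p b^p, of length 4p+k. Suppose this equals vv. The string starts with a and ends with b, so v does too; thus the boundary between the two copies of v is a b→a transition. There is exactly one such transition, at position 2p+k, so |v| = 2p+k and |vv| = 4p+2k ≠ 4p+k since k ≥ 1. So xy^2z ∉ L.
Contradiction. Therefore L is not regular.

a^{p+k} b^p a^p b^p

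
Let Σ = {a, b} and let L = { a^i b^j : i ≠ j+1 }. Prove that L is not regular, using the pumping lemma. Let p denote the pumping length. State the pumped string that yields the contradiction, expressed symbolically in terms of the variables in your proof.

Assume L is regular; let p be its pumping constant.
Choose w = a^p b^{p+p!-1}. Since p ≠ (p+p!-1)+1 = p+p!, w ∈ L; and |w| ≥ p.
The pumping lemma gives a decomposition w = xyz where |xy| ≤ p and |y| ≥ 1.
Because |xy| ≤ p and w begins with p copies of a, we have y = a^k with 1 ≤ k ≤ p.
Since 1 ≤ k ≤ p, k divides p!; set t = 1 + p!/k. Then xy^t z has p + (p!/k)·k = p + p! copies of a. Now the a-count is p+p! and (b-count)+1 = (p+p!-1)+1 = p+p!, so i ≠ j+1 fails. So xy^t z = a^{p+p!} b^{p+p!-1} ∉ L.
Contradiction. Therefore L is not regular.

a^{p+p!} b^{p+p!-1}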